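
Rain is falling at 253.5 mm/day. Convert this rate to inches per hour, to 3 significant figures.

0.416 in/hour

253.5 mm/day × 0.0393701 in/mm × 0.0416667 day/hour = 0.416 in/hour.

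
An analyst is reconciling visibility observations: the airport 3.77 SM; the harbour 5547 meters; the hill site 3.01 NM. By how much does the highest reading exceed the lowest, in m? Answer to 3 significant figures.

the airport: 3.77 SM = 6067.23 m.
the hill site: 3.01 nmi = 5574.52 m.
Spread: 6067.23 − 5547.00 = 520 m.

520 m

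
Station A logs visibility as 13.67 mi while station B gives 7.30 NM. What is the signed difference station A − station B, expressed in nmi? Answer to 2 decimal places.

4.58 nmi

station A: 13.67 SM = 11.8789 nmi.
Difference: 11.8789 − 7.3000 = 4.58 nmi.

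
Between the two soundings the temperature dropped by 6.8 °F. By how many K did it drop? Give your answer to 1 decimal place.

A change of 1 °C equals a change of 1.8 °F: ΔK = 6.8 × 0.5556 = 3.8 K.

3.8 K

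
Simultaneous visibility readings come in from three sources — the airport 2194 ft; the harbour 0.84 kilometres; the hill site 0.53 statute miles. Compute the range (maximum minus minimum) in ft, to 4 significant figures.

the harbour: 0.84 km = 2755.906 ft.
the hill site: 0.53 SM = 2798.400 ft.
Spread: 2798.400 − 2194.000 = 604.4 ft.

604.4 ft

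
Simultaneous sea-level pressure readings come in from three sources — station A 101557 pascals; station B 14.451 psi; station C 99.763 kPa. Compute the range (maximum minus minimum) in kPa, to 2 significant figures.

station A: 101557 Pa = 101.557 kPa.
station B: 14.451 psi = 99.636 kPa.
Spread: 101.557 − 99.636 = 1.9 kPa.

1.9 kPa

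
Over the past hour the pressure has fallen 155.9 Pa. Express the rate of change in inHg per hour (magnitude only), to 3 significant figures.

155.9 Pa / 1 h × 0.0002953 inHg/Pa = 0.0460 inHg/h.

0.0460 inHg per hour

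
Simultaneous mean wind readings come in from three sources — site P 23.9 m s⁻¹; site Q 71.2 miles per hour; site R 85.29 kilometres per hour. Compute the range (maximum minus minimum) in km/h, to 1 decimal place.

29.3 km/h

site P: 23.9 m/s = 86.040 km/h.
site Q: 71.2 mph = 114.585 km/h.
Spread: 114.585 − 85.290 = 29.3 km/h.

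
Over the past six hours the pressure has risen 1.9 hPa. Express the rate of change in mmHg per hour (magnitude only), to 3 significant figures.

0.238 mmHg per hour

1.9 hPa / 6 h × 0.750062 mmHg/hPa = 0.238 mmHg/h.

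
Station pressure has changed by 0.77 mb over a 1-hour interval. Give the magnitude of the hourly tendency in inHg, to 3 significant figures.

0.77 mb / 1 h × 0.02953 inHg/mb = 0.0227 inHg/h.

0.0227 inHg per hour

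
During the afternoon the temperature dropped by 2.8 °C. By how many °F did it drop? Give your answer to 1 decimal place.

5.0 °F

Converting a difference, only the 9/5 scale factor applies: Δ°F = 2.8 × 1.8 = 5.0 °F.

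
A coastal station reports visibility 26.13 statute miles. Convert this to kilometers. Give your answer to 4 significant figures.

1 SM = 1.60934 km, so 26.13 × 1.60934 = 42.05 km.

42.05 km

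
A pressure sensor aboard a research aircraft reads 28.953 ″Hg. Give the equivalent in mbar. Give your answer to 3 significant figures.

980 mb

1 inHg = 33.8639 mb, so 28.953 × 33.8639 = 980 mb.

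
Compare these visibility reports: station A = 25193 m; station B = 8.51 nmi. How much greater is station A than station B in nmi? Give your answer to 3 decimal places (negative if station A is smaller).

5.093 nmi

station A: 25193 m = 13.60313 nmi.
Difference: 13.60313 − 8.51000 = 5.093 nmi.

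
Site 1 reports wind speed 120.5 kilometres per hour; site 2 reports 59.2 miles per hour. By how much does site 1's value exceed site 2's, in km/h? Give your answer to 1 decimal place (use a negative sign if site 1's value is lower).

25.2 km/h

site 2: 59.2 mph = 95.273 km/h.
Difference: 120.500 − 95.273 = 25.2 km/h.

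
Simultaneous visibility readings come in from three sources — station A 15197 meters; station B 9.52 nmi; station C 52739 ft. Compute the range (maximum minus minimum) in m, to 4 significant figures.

2434 m

station B: 9.52 nmi = 17631.04 m.
station C: 52739 ft = 16074.85 m.
Spread: 17631.04 − 15197.00 = 2434 m.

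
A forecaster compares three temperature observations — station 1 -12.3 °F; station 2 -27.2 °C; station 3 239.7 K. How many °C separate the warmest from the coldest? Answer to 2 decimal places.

station 1: -12.3 °F = -24.611 °C.
station 3: 239.7 K = -33.450 °C.
Spread: (-24.611) − (-33.450) = 8.839 °C.

8.84 °C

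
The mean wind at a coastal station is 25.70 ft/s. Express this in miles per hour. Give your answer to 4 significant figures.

1 ft/s = 0.681818 mph, so 25.70 × 0.681818 = 17.52 mph.

17.52 mph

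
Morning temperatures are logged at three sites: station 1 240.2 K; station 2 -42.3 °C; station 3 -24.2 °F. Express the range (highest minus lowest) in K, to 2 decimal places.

11.08 K

station 1: 240.2 K = -32.950 °C.
station 3: -24.2 °F = -31.222 °C.
Spread: (-31.222) − (-42.300) = 11.078 °C.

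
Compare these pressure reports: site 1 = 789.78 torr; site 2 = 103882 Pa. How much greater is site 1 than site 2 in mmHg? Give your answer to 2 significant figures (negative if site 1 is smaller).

site 2: 103882 Pa = 779.18 mmHg.
Difference: 789.78 − 779.18 = 11 mmHg.

11 mmHg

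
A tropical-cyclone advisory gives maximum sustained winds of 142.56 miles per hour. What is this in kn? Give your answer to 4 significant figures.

123.9 kt

1 mph = 0.868976 kt, so 142.56 × 0.868976 = 123.9 kt.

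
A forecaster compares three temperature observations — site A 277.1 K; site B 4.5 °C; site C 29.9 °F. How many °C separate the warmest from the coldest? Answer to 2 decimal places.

5.67 °C

site A: 277.1 K = 3.950 °C.
site C: 29.9 °F = -1.167 °C.
Spread: 4.500 − (-1.167) = 5.667 °C.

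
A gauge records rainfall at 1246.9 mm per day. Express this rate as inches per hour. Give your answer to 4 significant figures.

1246.9 mm/day × 0.0393701 in/mm × 0.0416667 day/hour = 2.045 in/hour.

2.045 in/hour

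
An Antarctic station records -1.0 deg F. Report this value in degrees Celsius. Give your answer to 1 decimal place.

-18.3 °C

°C = (°F − 32) × 5/9 = (-1.0 − 32) / 1.8 = -18.3 °C.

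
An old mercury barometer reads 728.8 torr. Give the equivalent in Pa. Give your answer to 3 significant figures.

1 mmHg = 133.322 Pa, so 728.8 × 133.322 = 97200 Pa.

97200 Pa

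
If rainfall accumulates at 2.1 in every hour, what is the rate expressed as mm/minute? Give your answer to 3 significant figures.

2.1 in/hour × 25.4 mm/in × 0.0166667 hour/minute = 0.889 mm/minute.

0.889 mm/minute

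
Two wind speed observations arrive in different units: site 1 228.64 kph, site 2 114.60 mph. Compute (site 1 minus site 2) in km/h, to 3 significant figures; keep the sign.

44.2 km/h

site 2: 114.60 mph = 184.431 km/h.
Difference: 228.640 − 184.431 = 44.2 km/h.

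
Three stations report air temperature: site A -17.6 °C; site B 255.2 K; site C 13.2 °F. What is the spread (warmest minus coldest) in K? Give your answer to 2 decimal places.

7.51 K

site B: 255.2 K = -17.950 °C.
site C: 13.2 °F = -10.444 °C.
Spread: (-10.444) − (-17.950) = 7.506 °C.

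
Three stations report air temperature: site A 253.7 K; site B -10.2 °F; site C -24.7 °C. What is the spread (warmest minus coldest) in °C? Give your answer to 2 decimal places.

site A: 253.7 K = -19.450 °C.
site B: -10.2 °F = -23.444 °C.
Spread: (-19.450) − (-24.700) = 5.250 °C.

5.25 °C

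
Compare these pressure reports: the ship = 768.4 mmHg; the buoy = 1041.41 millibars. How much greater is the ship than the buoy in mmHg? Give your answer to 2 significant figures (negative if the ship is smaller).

the buoy: 1041.41 mb = 781.12 mmHg.
Difference: 768.40 − 781.12 = -13 mmHg.

-13 mmHg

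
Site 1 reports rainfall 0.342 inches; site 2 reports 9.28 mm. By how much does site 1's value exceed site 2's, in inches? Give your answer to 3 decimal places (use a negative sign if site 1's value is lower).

-0.023 in

site 2: 9.28 mm = 0.36535 in.
Difference: 0.34200 − 0.36535 = -0.023 in.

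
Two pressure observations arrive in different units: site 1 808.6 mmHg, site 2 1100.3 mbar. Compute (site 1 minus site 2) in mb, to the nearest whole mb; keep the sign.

-22 mb

site 1: 808.6 mmHg = 1078.04 mb.
Difference: 1078.04 − 1100.30 = -22 mb.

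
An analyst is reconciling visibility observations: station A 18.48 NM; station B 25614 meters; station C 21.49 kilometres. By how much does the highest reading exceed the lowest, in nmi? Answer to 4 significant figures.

6.876 nmi

station B: 25614 m = 13.83045 nmi.
station C: 21.49 km = 11.60367 nmi.
Spread: 18.48000 − 11.60367 = 6.876 nmi.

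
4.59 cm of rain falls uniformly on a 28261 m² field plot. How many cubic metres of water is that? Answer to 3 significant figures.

Depth: 4.59 cm × 10 = 45.9 mm.
1 mm over 1 m² is 1 L, so volume = 45.9 × 28261 = 1297179.9 L = 1300 m³.

1300 cubic metres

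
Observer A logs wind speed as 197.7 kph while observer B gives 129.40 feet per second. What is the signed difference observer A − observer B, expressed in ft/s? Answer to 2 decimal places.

50.77 ft/s

observer A: 197.7 km/h = 180.1728 ft/s.
Difference: 180.1728 − 129.4000 = 50.77 ft/s.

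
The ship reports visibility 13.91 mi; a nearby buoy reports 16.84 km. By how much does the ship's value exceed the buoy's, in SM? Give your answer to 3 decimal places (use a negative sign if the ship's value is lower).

the buoy: 16.84 km = 10.46389 SM.
Difference: 13.91000 − 10.46389 = 3.446 SM.

3.446 SM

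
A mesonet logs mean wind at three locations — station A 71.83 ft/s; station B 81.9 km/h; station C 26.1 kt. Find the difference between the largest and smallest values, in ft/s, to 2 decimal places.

station B: 81.9 km/h = 74.6391 ft/s.
station C: 26.1 kt = 44.0518 ft/s.
Spread: 74.6391 − 44.0518 = 30.59 ft/s.

30.59 ft/s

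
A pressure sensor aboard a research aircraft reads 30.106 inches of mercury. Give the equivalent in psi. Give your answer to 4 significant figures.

1 inHg = 0.491154 psi, so 30.106 × 0.491154 = 14.79 psi.

14.79 psi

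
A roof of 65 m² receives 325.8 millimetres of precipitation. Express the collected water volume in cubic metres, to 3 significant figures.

21.2 cubic metres

1 mm over 1 m² is 1 L, so volume = 325.8 × 65 = 21177 L = 21.2 m³.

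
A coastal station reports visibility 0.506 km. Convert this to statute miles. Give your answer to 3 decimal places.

0.314 SM

1 km = 0.621371 SM, so 0.506 × 0.621371 = 0.314 SM.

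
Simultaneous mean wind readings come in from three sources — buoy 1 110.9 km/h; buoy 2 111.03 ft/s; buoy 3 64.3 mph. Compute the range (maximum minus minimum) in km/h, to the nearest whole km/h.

18 km/h

buoy 2: 111.03 ft/s = 121.83 km/h.
buoy 3: 64.3 mph = 103.48 km/h.
Spread: 121.83 − 103.48 = 18 km/h.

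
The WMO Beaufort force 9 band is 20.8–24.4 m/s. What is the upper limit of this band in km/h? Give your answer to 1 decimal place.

87.8 km/h

20.8–24.4 m/s × 3.6 = 74.9–87.8 km/h.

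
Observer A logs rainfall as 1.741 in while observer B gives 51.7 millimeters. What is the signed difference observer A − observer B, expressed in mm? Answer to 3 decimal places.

observer A: 1.741 in = 44.22140 mm.
Difference: 44.22140 − 51.70000 = -7.479 mm.

-7.479 mm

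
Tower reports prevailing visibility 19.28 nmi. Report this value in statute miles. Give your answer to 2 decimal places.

1 nmi = 1.15078 SM, so 19.28 × 1.15078 = 22.19 SM.

22.19 SM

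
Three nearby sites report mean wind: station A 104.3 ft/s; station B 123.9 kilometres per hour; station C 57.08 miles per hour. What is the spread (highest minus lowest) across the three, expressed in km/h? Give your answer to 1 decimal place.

32.0 km/h

station A: 104.3 ft/s = 114.446 km/h.
station C: 57.08 mph = 91.861 km/h.
Spread: 123.900 − 91.861 = 32.0 km/h.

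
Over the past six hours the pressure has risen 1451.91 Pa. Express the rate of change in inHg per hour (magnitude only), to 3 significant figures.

0.0715 inHg per hour

1451.91 Pa / 6 h × 0.0002953 inHg/Pa = 0.0715 inHg/h.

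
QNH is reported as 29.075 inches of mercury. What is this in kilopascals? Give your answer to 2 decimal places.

1 inHg = 3.38639 kPa, so 29.075 × 3.38639 = 98.46 kPa.

98.46 kPa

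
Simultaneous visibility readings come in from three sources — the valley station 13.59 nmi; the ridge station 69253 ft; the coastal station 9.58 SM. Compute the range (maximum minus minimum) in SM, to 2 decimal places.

the valley station: 13.59 nmi = 15.6391 SM.
the ridge station: 69253 ft = 13.1161 SM.
Spread: 15.6391 − 9.5800 = 6.06 SM.

6.06 SM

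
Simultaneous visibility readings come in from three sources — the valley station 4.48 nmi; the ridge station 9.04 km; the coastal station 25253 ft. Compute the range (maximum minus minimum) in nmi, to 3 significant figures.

the ridge station: 9.04 km = 4.88121 nmi.
the coastal station: 25253 ft = 4.15611 nmi.
Spread: 4.88121 − 4.15611 = 0.725 nmi.

0.725 nmi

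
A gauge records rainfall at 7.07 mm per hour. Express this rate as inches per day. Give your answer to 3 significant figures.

6.68 in/day

7.07 mm/hour × 0.0393701 in/mm × 24 hour/day = 6.68 in/day.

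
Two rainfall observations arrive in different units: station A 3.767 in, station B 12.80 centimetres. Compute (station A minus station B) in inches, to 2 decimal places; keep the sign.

station B: 12.80 cm = 5.0394 in.
Difference: 3.7670 − 5.0394 = -1.27 in.

-1.27 in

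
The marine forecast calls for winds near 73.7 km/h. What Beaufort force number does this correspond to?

73.7 km/h = 20.5 m/s, which is Beaufort 8 (gale, 17.2–20.7 m/s).

Beaufort force 8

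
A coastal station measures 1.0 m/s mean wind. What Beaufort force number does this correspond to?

Beaufort force 1

1.0 m/s lies in the Beaufort 1 band (light air, 0.3–1.5 m/s).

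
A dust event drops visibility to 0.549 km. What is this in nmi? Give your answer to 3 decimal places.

1 km = 0.539957 nmi, so 0.549 × 0.539957 = 0.296 nmi.

0.296 nmi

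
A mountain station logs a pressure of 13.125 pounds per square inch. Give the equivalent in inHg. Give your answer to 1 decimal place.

26.7 inHg

1 psi = 2.03602 inHg, so 13.125 × 2.03602 = 26.7 inHg.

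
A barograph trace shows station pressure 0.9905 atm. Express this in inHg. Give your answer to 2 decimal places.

29.64 inHg

1 atm = 29.9213 inHg, so 0.9905 × 29.9213 = 29.64 inHg.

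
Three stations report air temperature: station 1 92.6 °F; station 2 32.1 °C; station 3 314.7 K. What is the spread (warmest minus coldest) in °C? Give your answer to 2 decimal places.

station 1: 92.6 °F = 33.667 °C.
station 3: 314.7 K = 41.550 °C.
Spread: 41.550 − 32.100 = 9.450 °C.

9.45 °C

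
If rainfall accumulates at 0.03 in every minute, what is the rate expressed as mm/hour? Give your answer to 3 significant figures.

0.03 in/minute × 25.4 mm/in × 60 minute/hour = 45.7 mm/hour.

45.7 mm/hour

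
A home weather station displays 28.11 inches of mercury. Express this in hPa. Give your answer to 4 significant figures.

1 inHg = 33.8639 hPa, so 28.11 × 33.8639 = 951.9 hPa.

951.9 hPa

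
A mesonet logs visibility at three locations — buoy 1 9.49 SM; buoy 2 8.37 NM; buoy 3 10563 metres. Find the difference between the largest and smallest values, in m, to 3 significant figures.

buoy 1: 9.49 SM = 15272.67 m.
buoy 2: 8.37 nmi = 15501.24 m.
Spread: 15501.24 − 10563.00 = 4940 m.

4940 m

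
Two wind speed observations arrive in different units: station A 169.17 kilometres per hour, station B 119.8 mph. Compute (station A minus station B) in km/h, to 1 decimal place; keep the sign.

-23.6 km/h

station B: 119.8 mph = 192.799 km/h.
Difference: 169.170 − 192.799 = -23.6 km/h.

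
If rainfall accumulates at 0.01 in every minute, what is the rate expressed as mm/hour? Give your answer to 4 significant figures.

15.24 mm/hour

0.01 in/minute × 25.4 mm/in × 60 minute/hour = 15.24 mm/hour.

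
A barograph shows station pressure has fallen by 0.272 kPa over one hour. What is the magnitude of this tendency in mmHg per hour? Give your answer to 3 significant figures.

2.04 mmHg per hour

0.272 kPa / 1 h × 7.50062 mmHg/kPa = 2.04 mmHg/h.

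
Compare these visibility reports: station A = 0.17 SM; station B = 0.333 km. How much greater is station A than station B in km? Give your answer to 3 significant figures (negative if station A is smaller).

-0.0594 km

station A: 0.17 SM = 0.273588 km.
Difference: 0.273588 − 0.333000 = -0.0594 km.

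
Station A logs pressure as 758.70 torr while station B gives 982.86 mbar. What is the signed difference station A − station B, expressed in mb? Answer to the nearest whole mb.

station A: 758.70 mmHg = 1011.52 mb.
Difference: 1011.52 − 982.86 = 29 mb.

29 mb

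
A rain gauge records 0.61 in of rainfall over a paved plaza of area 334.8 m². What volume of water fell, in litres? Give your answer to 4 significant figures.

5187 litres

Depth: 0.61 in × 25.4 = 15.494 mm.
1 mm over 1 m² is 1 L, so volume = 15.494 × 334.8 = 5187.3912 L ≈ 5187 L.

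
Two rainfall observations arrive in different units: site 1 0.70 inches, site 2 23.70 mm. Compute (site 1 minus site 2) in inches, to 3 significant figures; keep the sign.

-0.233 in

site 2: 23.70 mm = 0.93307 in.
Difference: 0.70000 − 0.93307 = -0.233 in.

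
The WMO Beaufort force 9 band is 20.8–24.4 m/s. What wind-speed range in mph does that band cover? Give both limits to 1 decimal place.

46.5 to 54.6 mph

20.8–24.4 m/s × 2.237 = 46.5–54.6 mph.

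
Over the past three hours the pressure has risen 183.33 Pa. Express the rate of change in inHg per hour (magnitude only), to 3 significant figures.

0.0180 inHg per hour

183.33 Pa / 3 h × 0.0002953 inHg/Pa = 0.0180 inHg/h.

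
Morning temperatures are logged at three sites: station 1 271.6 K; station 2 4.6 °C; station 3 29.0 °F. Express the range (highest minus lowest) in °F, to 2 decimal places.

11.28 °F

station 1: 271.6 K = -1.550 °C.
station 3: 29.0 °F = -1.667 °C.
Spread: 4.600 − (-1.667) = 6.267 °C = 11.28 °F.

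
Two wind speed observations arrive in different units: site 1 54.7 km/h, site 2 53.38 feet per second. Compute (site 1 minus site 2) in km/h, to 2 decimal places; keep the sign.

-3.87 km/h

site 2: 53.38 ft/s = 58.5728 km/h.
Difference: 54.7000 − 58.5728 = -3.87 km/h.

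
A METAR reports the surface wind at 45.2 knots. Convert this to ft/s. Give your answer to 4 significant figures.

76.29 ft/s

1 kt = 1.68781 ft/s, so 45.2 × 1.68781 = 76.29 ft/s.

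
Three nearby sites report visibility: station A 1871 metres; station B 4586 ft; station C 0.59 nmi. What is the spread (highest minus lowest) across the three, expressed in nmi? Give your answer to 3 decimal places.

station A: 1871 m = 1.01026 nmi.
station B: 4586 ft = 0.75476 nmi.
Spread: 1.01026 − 0.59000 = 0.420 nmi.

0.420 nmi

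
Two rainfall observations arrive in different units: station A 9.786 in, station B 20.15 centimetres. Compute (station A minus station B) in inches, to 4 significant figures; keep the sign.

station B: 20.15 cm = 7.93307 in.
Difference: 9.78600 − 7.93307 = 1.853 in.

1.853 in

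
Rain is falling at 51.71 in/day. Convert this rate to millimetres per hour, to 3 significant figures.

54.7 mm/hour

51.71 in/day × 25.4 mm/in × 0.0416667 day/hour = 54.7 mm/hour.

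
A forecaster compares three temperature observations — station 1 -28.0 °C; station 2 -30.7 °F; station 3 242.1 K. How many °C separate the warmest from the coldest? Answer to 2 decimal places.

6.83 °C

station 2: -30.7 °F = -34.833 °C.
station 3: 242.1 K = -31.050 °C.
Spread: (-28.000) − (-34.833) = 6.833 °C.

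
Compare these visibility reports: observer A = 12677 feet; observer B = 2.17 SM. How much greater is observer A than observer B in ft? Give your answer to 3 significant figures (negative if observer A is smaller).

observer B: 2.17 SM = 11457.60 ft.
Difference: 12677.00 − 11457.60 = 1220 ft.

1220 ft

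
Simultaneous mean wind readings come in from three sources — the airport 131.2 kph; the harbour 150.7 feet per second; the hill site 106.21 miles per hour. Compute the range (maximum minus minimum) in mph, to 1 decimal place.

the airport: 131.2 km/h = 81.524 mph.
the harbour: 150.7 ft/s = 102.750 mph.
Spread: 106.210 − 81.524 = 24.7 mph.

24.7 mph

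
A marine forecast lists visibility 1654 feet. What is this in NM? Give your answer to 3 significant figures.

0.272 nmi

1 ft = 0.000164579 nmi, so 1654 × 0.000164579 = 0.272 nmi.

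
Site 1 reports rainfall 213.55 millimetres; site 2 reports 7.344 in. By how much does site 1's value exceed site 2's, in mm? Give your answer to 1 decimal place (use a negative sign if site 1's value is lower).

site 2: 7.344 in = 186.538 mm.
Difference: 213.550 − 186.538 = 27.0 mm.

27.0 mm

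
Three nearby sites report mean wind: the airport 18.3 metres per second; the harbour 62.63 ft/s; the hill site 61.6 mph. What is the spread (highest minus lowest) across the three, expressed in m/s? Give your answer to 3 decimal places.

the harbour: 62.63 ft/s = 19.08962 m/s.
the hill site: 61.6 mph = 27.53766 m/s.
Spread: 27.53766 − 18.30000 = 9.238 m/s.

9.238 m/s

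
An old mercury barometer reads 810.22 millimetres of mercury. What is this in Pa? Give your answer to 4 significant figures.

108000 Pa

1 mmHg = 133.322 Pa, so 810.22 × 133.322 = 108000 Pa.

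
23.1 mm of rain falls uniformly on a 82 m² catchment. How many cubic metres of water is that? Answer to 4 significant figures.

1.894 cubic metres

1 mm over 1 m² is 1 L, so volume = 23.1 × 82 = 1894.2 L = 1.894 m³.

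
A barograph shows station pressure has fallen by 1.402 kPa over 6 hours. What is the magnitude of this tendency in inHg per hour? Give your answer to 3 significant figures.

1.402 kPa / 6 h × 0.2953 inHg/kPa = 0.0690 inHg/h.

0.0690 inHg per hour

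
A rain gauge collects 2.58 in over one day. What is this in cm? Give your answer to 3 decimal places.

1 in = 2.54 cm, so 2.58 × 2.54 = 6.553 cm.

6.553 cm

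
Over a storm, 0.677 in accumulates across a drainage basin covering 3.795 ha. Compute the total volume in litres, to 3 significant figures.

Depth: 0.677 in × 25.4 = 17.1958 mm.
Area: 3.795 ha = 37950 m².
1 mm over 1 m² is 1 L, so volume = 17.1958 × 37950 = 652580.61 L ≈ 653000 L.

653000 litres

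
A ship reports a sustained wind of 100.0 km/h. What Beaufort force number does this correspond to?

100.0 km/h = 27.8 m/s, which is Beaufort 10 (storm, 24.5–28.4 m/s).

Beaufort force 10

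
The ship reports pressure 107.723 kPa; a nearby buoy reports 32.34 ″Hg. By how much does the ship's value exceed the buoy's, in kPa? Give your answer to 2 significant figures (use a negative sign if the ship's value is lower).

the buoy: 32.34 inHg = 109.516 kPa.
Difference: 107.723 − 109.516 = -1.8 kPa.

-1.8 kPa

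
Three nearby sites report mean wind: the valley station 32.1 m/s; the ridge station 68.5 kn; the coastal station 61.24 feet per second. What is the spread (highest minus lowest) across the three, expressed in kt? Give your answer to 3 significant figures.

32.2 kt

the valley station: 32.1 m/s = 62.397 kt.
the coastal station: 61.24 ft/s = 36.284 kt.
Spread: 68.500 − 36.284 = 32.2 kt.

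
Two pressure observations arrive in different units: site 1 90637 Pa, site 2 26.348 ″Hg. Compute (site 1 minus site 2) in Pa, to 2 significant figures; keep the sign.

site 2: 26.348 inHg = 89224.58 Pa.
Difference: 90637.00 − 89224.58 = 1400 Pa.

1400 Pa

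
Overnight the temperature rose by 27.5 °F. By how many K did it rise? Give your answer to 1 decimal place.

15.3 K

Converting a difference, only the 9/5 scale factor applies: ΔK = 27.5 × 0.5556 = 15.3 K.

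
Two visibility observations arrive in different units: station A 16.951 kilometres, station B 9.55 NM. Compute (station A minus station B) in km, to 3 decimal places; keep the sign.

-0.736 km

station B: 9.55 nmi = 17.68660 km.
Difference: 16.95100 − 17.68660 = -0.736 km.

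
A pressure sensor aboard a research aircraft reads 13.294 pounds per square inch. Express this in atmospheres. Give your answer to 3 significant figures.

1 psi = 0.068046 atm, so 13.294 × 0.068046 = 0.905 atm.

0.905 atm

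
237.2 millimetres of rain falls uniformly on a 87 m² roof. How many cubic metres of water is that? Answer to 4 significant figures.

20.64 cubic metres

1 mm over 1 m² is 1 L, so volume = 237.2 × 87 = 20636.4 L = 20.64 m³.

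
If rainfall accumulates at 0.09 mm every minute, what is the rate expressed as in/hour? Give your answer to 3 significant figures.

0.213 in/hour

0.09 mm/minute × 0.0393701 in/mm × 60 minute/hour = 0.213 in/hour.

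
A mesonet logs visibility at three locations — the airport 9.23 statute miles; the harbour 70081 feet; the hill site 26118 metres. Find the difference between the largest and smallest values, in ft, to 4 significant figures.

the airport: 9.23 SM = 48734.40 ft.
the hill site: 26118 m = 85688.98 ft.
Spread: 85688.98 − 48734.40 = 36950 ft.

36950 ft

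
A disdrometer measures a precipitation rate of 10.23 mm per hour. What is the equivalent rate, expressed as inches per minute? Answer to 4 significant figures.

10.23 mm/hour × 0.0393701 in/mm × 0.0166667 hour/minute = 0.006713 in/minute.

0.006713 in/minute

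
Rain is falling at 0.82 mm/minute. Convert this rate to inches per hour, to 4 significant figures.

0.82 mm/minute × 0.0393701 in/mm × 60 minute/hour = 1.937 in/hour.

1.937 in/hour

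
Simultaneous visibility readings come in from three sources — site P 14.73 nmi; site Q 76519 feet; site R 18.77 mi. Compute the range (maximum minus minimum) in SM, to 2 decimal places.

site P: 14.73 nmi = 16.9510 SM.
site Q: 76519 ft = 14.4922 SM.
Spread: 18.7700 − 14.4922 = 4.28 SM.

4.28 SM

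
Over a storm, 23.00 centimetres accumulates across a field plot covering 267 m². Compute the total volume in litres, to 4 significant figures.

61410 litres

Depth: 23.00 cm × 10 = 230 mm.
1 mm over 1 m² is 1 L, so volume = 230 × 267 = 61410 L.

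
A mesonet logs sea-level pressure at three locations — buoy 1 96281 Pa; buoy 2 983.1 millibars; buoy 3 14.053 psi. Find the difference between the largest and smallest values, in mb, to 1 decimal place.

buoy 1: 96281 Pa = 962.810 mb.
buoy 3: 14.053 psi = 968.920 mb.
Spread: 983.100 − 962.810 = 20.3 mb.

20.3 mb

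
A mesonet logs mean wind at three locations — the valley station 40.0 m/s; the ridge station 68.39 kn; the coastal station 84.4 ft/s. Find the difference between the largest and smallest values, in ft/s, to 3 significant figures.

46.8 ft/s

the valley station: 40.0 m/s = 131.234 ft/s.
the ridge station: 68.39 kt = 115.429 ft/s.
Spread: 131.234 − 84.400 = 46.8 ft/s.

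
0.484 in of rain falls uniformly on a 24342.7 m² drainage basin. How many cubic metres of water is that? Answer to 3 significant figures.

Depth: 0.484 in × 25.4 = 12.2936 mm.
1 mm over 1 m² is 1 L, so volume = 12.2936 × 24342.7 = 299259.42 L = 299 m³.

299 cubic metres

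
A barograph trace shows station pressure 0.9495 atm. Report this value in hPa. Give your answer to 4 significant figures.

1 atm = 1013.25 hPa, so 0.9495 × 1013.25 = 962.1 hPa.

962.1 hPa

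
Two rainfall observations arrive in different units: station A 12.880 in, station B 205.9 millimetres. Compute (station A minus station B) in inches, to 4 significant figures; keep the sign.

station B: 205.9 mm = 8.10630 in.
Difference: 12.88000 − 8.10630 = 4.774 in.

4.774 in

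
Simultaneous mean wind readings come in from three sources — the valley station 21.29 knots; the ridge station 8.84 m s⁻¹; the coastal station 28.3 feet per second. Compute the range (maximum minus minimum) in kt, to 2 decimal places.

4.52 kt

the ridge station: 8.84 m/s = 17.1836 kt.
the coastal station: 28.3 ft/s = 16.7673 kt.
Spread: 21.2900 − 16.7673 = 4.52 kt.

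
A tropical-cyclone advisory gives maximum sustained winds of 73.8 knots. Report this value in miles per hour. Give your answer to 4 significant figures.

1 kt = 1.15078 mph, so 73.8 × 1.15078 = 84.93 mph.

84.93 mph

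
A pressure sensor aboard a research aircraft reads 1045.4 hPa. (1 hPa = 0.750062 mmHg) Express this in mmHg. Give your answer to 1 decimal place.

784.1 mmHg

1 hPa = 0.750062 mmHg, so 1045.4 × 0.750062 = 784.1 mmHg.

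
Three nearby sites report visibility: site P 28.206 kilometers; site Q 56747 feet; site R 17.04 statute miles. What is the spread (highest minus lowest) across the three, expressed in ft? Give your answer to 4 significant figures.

site P: 28.206 km = 92539.37 ft.
site R: 17.04 SM = 89971.20 ft.
Spread: 92539.37 − 56747.00 = 35790 ft.

35790 ft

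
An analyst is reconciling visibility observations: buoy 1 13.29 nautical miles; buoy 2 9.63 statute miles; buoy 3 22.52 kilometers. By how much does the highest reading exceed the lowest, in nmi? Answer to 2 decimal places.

buoy 2: 9.63 SM = 8.3682 nmi.
buoy 3: 22.52 km = 12.1598 nmi.
Spread: 13.2900 − 8.3682 = 4.92 nmi.

4.92 nmi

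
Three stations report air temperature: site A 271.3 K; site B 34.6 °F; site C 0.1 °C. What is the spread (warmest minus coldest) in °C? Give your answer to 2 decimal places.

3.29 °C

site A: 271.3 K = -1.850 °C.
site B: 34.6 °F = 1.444 °C.
Spread: 1.444 − (-1.850) = 3.294 °C.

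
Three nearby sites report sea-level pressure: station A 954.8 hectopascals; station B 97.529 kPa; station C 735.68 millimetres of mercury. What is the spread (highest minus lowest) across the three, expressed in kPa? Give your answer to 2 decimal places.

station A: 954.8 hPa = 95.4800 kPa.
station C: 735.68 mmHg = 98.0826 kPa.
Spread: 98.0826 − 95.4800 = 2.60 kPa.

2.60 kPa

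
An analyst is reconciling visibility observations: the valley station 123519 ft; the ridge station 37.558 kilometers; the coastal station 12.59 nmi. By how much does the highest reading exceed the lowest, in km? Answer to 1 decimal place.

14.3 km

the valley station: 123519 ft = 37.649 km.
the coastal station: 12.59 nmi = 23.317 km.
Spread: 37.649 − 23.317 = 14.3 km.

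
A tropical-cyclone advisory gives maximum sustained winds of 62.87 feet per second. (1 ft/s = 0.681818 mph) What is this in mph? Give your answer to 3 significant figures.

42.9 mph

1 ft/s = 0.681818 mph, so 62.87 × 0.681818 = 42.9 mph.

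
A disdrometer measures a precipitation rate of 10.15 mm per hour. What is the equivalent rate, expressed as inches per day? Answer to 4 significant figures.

9.591 in/day

10.15 mm/hour × 0.0393701 in/mm × 24 hour/day = 9.591 in/day.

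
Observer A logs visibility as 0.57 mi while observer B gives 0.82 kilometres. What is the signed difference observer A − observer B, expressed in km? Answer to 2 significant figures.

observer A: 0.57 SM = 0.91733 km.
Difference: 0.91733 − 0.82000 = 0.097 km.

0.097 km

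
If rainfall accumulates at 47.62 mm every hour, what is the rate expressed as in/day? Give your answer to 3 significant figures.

47.62 mm/hour × 0.0393701 in/mm × 24 hour/day = 45.0 in/day.

45.0 in/day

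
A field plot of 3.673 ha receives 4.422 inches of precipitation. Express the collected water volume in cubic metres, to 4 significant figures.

4125 cubic metres

Depth: 4.422 in × 25.4 = 112.3188 mm.
Area: 3.673 ha = 36730 m².
1 mm over 1 m² is 1 L, so volume = 112.3188 × 36730 = 4125469.5 L = 4125 m³.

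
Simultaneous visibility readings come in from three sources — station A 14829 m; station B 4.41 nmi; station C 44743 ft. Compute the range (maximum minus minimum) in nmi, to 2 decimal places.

3.60 nmi

station A: 14829 m = 8.0070 nmi.
station C: 44743 ft = 7.3638 nmi.
Spread: 8.0070 − 4.4100 = 3.60 nmi.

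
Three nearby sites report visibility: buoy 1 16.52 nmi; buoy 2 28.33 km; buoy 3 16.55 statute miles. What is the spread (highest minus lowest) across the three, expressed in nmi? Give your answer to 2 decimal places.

buoy 2: 28.33 km = 15.2970 nmi.
buoy 3: 16.55 SM = 14.3816 nmi.
Spread: 16.5200 − 14.3816 = 2.14 nmi.

2.14 nmi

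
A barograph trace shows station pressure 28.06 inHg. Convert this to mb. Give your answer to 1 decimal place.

1 inHg = 33.8639 mb, so 28.06 × 33.8639 = 950.2 mb.

950.2 mb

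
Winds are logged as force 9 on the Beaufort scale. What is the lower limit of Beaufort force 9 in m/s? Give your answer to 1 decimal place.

Beaufort 9 (strong gale) spans 20.8–24.4 m/s.

20.8 m/s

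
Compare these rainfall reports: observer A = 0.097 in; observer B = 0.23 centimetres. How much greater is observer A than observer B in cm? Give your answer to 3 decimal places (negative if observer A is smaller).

observer A: 0.097 in = 0.24638 cm.
Difference: 0.24638 − 0.23000 = 0.016 cm.

0.016 cm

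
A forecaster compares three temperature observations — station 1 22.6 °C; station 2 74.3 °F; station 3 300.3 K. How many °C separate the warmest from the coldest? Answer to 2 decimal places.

station 2: 74.3 °F = 23.500 °C.
station 3: 300.3 K = 27.150 °C.
Spread: 27.150 − 22.600 = 4.550 °C.

4.55 °C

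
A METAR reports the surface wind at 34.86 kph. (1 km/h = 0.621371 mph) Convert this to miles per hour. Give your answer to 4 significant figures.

1 km/h = 0.621371 mph, so 34.86 × 0.621371 = 21.66 mph.

21.66 mph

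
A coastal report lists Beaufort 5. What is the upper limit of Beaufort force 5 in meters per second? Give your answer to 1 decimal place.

10.7 m/s

Beaufort 5 (fresh breeze) spans 8.0–10.7 m/s.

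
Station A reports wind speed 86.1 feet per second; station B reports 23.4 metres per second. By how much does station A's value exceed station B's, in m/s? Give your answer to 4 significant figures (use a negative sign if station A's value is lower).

station A: 86.1 ft/s = 26.24328 m/s.
Difference: 26.24328 − 23.40000 = 2.843 m/s.

2.843 m/s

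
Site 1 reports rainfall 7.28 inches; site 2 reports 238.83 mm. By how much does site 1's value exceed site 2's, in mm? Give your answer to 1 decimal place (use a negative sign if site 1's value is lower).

-53.9 mm

site 1: 7.28 in = 184.912 mm.
Difference: 184.912 − 238.830 = -53.9 mm.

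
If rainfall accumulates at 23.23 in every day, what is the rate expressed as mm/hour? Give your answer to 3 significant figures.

24.6 mm/hour

23.23 in/day × 25.4 mm/in × 0.0416667 day/hour = 24.6 mm/hour.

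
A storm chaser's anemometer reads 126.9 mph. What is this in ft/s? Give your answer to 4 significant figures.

1 mph = 1.46667 ft/s, so 126.9 × 1.46667 = 186.1 ft/s.

186.1 ft/s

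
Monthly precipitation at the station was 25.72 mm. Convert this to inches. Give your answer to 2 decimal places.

1 mm = 0.0393701 in, so 25.72 × 0.0393701 = 1.01 in.

1.01 in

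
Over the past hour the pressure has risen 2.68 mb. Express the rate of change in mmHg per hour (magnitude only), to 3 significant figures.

2.68 mb / 1 h × 0.750062 mmHg/mb = 2.01 mmHg/h.

2.01 mmHg per hour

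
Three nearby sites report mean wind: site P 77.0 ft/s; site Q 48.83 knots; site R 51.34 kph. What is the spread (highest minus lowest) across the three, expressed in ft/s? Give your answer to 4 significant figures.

site Q: 48.83 kt = 82.4158 ft/s.
site R: 51.34 km/h = 46.7884 ft/s.
Spread: 82.4158 − 46.7884 = 35.63 ft/s.

35.63 ft/s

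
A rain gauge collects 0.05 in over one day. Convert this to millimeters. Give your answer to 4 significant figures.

1 in = 25.4 mm, so 0.05 × 25.4 = 1.270 mm.

1.270 mm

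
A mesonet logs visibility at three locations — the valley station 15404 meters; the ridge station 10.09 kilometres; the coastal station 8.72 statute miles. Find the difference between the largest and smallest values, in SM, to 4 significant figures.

3.302 SM

the valley station: 15404 m = 9.57160 SM.
the ridge station: 10.09 km = 6.26964 SM.
Spread: 9.57160 − 6.26964 = 3.302 SM.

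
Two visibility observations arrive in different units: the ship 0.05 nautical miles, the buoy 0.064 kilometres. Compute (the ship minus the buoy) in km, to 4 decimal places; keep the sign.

the ship: 0.05 nmi = 0.092600 km.
Difference: 0.092600 − 0.064000 = 0.0286 km.

0.0286 km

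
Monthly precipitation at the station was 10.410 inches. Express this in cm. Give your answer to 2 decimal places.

1 in = 2.54 cm, so 10.410 × 2.54 = 26.44 cm.

26.44 cm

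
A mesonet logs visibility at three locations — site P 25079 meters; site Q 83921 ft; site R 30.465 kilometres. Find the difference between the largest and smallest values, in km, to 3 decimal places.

5.386 km

site P: 25079 m = 25.07900 km.
site Q: 83921 ft = 25.57912 km.
Spread: 30.46500 − 25.07900 = 5.386 km.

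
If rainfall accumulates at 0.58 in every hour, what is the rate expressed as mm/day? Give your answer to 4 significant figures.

0.58 in/hour × 25.4 mm/in × 24 hour/day = 353.6 mm/day.

353.6 mm/day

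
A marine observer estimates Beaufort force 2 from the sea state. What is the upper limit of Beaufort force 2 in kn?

Beaufort 2 (light breeze) spans 4–6 knots.

6 kt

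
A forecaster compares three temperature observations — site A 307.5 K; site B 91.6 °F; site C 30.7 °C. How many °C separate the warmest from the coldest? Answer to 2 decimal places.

site A: 307.5 K = 34.350 °C.
site B: 91.6 °F = 33.111 °C.
Spread: 34.350 − 30.700 = 3.650 °C.

3.65 °C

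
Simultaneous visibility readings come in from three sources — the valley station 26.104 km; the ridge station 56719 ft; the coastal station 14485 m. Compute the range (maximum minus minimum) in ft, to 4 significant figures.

38120 ft

the valley station: 26.104 km = 85643.04 ft.
the coastal station: 14485 m = 47522.97 ft.
Spread: 85643.04 − 47522.97 = 38120 ft.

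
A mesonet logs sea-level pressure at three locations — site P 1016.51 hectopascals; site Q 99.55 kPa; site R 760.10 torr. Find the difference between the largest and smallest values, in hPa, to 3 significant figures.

21.0 hPa

site Q: 99.55 kPa = 995.500 hPa.
site R: 760.10 mmHg = 1013.383 hPa.
Spread: 1016.510 − 995.500 = 21.0 hPa.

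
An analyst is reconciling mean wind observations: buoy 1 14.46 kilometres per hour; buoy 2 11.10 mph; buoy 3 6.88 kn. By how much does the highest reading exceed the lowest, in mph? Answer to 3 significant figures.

buoy 1: 14.46 km/h = 8.9850 mph.
buoy 3: 6.88 kt = 7.9174 mph.
Spread: 11.1000 − 7.9174 = 3.18 mph.

3.18 mph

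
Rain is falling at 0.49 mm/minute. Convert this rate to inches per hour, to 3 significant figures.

0.49 mm/minute × 0.0393701 in/mm × 60 minute/hour = 1.16 in/hour.

1.16 in/hour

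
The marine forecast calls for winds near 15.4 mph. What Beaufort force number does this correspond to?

15.4 mph = 6.9 m/s, which is Beaufort 4 (moderate breeze, 5.5–7.9 m/s).

Beaufort force 4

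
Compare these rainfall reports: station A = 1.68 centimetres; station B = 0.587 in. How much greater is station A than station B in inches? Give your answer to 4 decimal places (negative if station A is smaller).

station A: 1.68 cm = 0.661417 in.
Difference: 0.661417 − 0.587000 = 0.0744 in.

0.0744 in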